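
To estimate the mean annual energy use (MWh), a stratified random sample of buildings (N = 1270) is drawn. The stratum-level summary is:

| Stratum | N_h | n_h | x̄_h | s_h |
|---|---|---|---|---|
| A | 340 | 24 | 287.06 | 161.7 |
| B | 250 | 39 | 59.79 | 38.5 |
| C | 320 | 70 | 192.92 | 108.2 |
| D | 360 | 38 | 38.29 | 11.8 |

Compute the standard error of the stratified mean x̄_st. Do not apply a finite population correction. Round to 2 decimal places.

V̂(x̄_st) = Σ W_h² s_h²/n_h, with W_h = N_h/N and N = 1270:
  stratum A: (340/1270)²·161.7²/24 = 78.0835
  stratum B: (250/1270)²·38.5²/39 = 1.47275
  stratum C: (320/1270)²·108.2²/70 = 10.6182
  stratum D: (360/1270)²·11.8²/38 = 0.294427
V̂(x̄_st) = 90.4688
SE(x̄_st) = √90.4688 = 9.51151

SE(x̄_st) ≈ 9.51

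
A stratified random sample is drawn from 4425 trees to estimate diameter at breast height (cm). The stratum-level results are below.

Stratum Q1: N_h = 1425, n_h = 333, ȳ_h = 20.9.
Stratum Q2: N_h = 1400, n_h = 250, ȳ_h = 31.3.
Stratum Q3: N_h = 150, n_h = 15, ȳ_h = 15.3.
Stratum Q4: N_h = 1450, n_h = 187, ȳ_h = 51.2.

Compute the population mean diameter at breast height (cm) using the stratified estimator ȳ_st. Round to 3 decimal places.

N = Σ N_h = 4425. Stratum weights W_h = N_h/N.
ȳ_st = (1425·20.9 + 1400·31.3 + 150·15.3 + 1450·51.2) / 4425 = 33.92938

ȳ_st ≈ 33.929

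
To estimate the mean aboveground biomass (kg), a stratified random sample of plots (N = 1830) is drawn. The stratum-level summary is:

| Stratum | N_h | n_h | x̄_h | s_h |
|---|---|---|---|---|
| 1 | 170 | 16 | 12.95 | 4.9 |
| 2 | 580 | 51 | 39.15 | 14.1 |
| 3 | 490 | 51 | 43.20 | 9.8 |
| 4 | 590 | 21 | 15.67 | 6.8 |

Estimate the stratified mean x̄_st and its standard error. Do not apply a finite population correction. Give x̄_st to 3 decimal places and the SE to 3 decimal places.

x̄_st ≈ 30.230, SE ≈ 0.877

x̄_st = Σ W_h x̄_h = (170·12.95 + 580·39.15 + 490·43.20 + 590·15.67)/1830 = 30.23049
V̂(x̄_st) = Σ W_h² s_h²/n_h, with W_h = N_h/N and N = 1830:
  stratum 1: (170/1830)²·4.9²/16 = 0.0129499
  stratum 2: (580/1830)²·14.1²/51 = 0.391581
  stratum 3: (490/1830)²·9.8²/51 = 0.135012
  stratum 4: (590/1830)²·6.8²/21 = 0.228876
V̂(x̄_st) = 0.768419
SE(x̄_st) = √0.768419 = 0.876595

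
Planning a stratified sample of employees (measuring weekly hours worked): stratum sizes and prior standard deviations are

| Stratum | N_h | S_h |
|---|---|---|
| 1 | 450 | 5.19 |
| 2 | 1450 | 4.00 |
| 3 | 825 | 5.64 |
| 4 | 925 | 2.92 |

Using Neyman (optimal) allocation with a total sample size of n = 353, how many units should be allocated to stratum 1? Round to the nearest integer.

Neyman allocation: n_h = n · N_h S_h / Σ N_i S_i, with n = 353.
  stratum 1: N_h·S_h = 450·5.19 = 2335.50
  stratum 2: N_h·S_h = 1450·4.00 = 5800.00
  stratum 3: N_h·S_h = 825·5.64 = 4653.00
  stratum 4: N_h·S_h = 925·2.92 = 2701.00
Σ N_h S_h = 15489.50
n for stratum 1 = 353·2335.50/15489.50 = 53.225 → 53

53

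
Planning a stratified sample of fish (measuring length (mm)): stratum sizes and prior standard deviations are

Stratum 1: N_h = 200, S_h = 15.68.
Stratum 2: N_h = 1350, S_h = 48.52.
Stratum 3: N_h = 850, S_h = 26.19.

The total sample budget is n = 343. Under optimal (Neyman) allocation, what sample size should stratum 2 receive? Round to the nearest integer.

247

Neyman allocation: n_h = n · N_h S_h / Σ N_i S_i, with n = 343.
  stratum 1: N_h·S_h = 200·15.68 = 3136.00
  stratum 2: N_h·S_h = 1350·48.52 = 65502.00
  stratum 3: N_h·S_h = 850·26.19 = 22261.50
Σ N_h S_h = 90899.50
n for stratum 2 = 343·65502.00/90899.50 = 247.165 → 247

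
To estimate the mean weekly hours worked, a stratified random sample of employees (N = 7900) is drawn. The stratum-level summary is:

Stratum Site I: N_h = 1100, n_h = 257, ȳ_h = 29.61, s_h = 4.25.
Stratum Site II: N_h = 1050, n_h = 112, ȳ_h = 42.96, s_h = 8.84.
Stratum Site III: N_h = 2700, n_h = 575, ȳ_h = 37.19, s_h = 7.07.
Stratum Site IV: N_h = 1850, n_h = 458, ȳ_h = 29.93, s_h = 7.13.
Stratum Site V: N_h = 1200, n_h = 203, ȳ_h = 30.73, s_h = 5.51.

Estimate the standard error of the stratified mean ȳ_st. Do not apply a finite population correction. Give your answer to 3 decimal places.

V̂(ȳ_st) = Σ W_h² s_h²/n_h, with W_h = N_h/N and N = 7900:
  stratum Site I: (1100/7900)²·4.25²/257 = 0.00136262
  stratum Site II: (1050/7900)²·8.84²/112 = 0.0123257
  stratum Site III: (2700/7900)²·7.07²/575 = 0.0101542
  stratum Site IV: (1850/7900)²·7.13²/458 = 0.00608699
  stratum Site V: (1200/7900)²·5.51²/203 = 0.00345077
V̂(ȳ_st) = 0.0333802
SE(ȳ_st) = √0.0333802 = 0.182703

SE(ȳ_st) ≈ 0.183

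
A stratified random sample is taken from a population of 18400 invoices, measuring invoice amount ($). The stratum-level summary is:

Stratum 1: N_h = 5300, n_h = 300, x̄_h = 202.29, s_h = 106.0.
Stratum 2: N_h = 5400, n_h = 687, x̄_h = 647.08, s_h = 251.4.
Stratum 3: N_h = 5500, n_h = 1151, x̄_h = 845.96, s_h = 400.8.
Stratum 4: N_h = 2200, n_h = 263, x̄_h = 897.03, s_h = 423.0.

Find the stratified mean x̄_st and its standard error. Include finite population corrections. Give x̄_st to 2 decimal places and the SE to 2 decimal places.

x̄_st = Σ W_h x̄_h = (5300·202.29 + 5400·647.08 + 5500·845.96 + 2200·897.03)/18400 = 608.29429
V̂(x̄_st) = Σ W_h² (1 − n_h/N_h) s_h²/n_h, with W_h = N_h/N and N = 18400:
  stratum 1: (5300/18400)²·(1 − 300/5300)·106.0²/300 = 2.93157
  stratum 2: (5400/18400)²·(1 − 687/5400)·251.4²/687 = 6.91559
  stratum 3: (5500/18400)²·(1 − 1151/5500)·400.8²/1151 = 9.86045
  stratum 4: (2200/18400)²·(1 − 263/2200)·423.0²/263 = 8.56331
V̂(x̄_st) = 28.2709
SE(x̄_st) = √28.2709 = 5.31704

x̄_st ≈ 608.29, SE ≈ 5.32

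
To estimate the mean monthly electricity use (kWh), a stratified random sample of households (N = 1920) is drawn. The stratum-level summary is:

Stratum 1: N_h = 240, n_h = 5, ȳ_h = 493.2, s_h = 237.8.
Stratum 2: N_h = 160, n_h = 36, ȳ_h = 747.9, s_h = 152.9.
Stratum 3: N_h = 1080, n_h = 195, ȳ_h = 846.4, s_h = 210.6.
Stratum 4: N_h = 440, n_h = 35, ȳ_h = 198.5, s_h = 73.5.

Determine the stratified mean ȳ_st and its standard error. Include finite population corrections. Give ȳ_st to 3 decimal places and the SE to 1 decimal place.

ȳ_st ≈ 645.565, SE ≈ 15.6

ȳ_st = Σ W_h ȳ_h = (240·493.2 + 160·747.9 + 1080·846.4 + 440·198.5)/1920 = 645.56458
V̂(ȳ_st) = Σ W_h² (1 − n_h/N_h) s_h²/n_h, with W_h = N_h/N and N = 1920:
  stratum 1: (240/1920)²·(1 − 5/240)·237.8²/5 = 173.034
  stratum 2: (160/1920)²·(1 − 36/160)·152.9²/36 = 3.49504
  stratum 3: (1080/1920)²·(1 − 195/1080)·210.6²/195 = 58.9721
  stratum 4: (440/1920)²·(1 − 35/440)·73.5²/35 = 7.46125
V̂(ȳ_st) = 242.962
SE(ȳ_st) = √242.962 = 15.5872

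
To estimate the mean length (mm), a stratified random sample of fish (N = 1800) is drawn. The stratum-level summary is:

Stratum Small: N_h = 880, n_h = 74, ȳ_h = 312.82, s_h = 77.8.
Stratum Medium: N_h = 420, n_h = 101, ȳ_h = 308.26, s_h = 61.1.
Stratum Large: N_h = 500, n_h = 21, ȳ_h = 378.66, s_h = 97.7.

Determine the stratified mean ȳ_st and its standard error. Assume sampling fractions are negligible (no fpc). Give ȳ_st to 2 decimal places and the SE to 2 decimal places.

ȳ_st = Σ W_h ȳ_h = (880·312.82 + 420·308.26 + 500·378.66)/1800 = 330.04489
V̂(ȳ_st) = Σ W_h² s_h²/n_h, with W_h = N_h/N and N = 1800:
  stratum Small: (880/1800)²·77.8²/74 = 19.55
  stratum Medium: (420/1800)²·61.1²/101 = 2.0124
  stratum Large: (500/1800)²·97.7²/21 = 35.0723
V̂(ȳ_st) = 56.6348
SE(ȳ_st) = √56.6348 = 7.52561

ȳ_st ≈ 330.04, SE ≈ 7.53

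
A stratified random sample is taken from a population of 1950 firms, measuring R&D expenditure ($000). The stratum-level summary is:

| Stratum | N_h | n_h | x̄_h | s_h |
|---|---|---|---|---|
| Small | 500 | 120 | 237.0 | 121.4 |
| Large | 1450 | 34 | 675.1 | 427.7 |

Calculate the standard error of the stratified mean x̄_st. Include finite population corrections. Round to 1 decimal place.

V̂(x̄_st) = Σ W_h² (1 − n_h/N_h) s_h²/n_h, with W_h = N_h/N and N = 1950:
  stratum Small: (500/1950)²·(1 − 120/500)·121.4²/120 = 6.13678
  stratum Large: (1450/1950)²·(1 − 34/1450)·427.7²/34 = 2905.1
V̂(x̄_st) = 2911.24
SE(x̄_st) = √2911.24 = 53.9559

SE(x̄_st) ≈ 54.0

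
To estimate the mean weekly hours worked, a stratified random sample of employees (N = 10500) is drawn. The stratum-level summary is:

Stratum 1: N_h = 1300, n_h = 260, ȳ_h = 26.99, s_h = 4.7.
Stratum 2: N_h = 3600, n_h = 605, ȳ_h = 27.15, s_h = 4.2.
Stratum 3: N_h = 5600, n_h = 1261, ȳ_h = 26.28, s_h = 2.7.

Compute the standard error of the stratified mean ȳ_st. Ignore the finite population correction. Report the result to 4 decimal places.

SE(ȳ_st) ≈ 0.0798

V̂(ȳ_st) = Σ W_h² s_h²/n_h, with W_h = N_h/N and N = 10500:
  stratum 1: (1300/10500)²·4.7²/260 = 0.00130236
  stratum 2: (3600/10500)²·4.2²/605 = 0.00342744
  stratum 3: (5600/10500)²·2.7²/1261 = 0.00164441
V̂(ȳ_st) = 0.00637421
SE(ȳ_st) = √0.00637421 = 0.0798386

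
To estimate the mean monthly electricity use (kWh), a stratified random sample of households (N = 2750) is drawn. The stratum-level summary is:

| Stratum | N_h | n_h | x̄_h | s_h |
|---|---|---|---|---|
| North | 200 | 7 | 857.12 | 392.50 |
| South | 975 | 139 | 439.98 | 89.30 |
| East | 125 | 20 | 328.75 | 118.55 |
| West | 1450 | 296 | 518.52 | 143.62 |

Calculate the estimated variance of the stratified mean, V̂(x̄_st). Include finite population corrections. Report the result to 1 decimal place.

V̂(x̄_st) ≈ 135.2

V̂(x̄_st) = Σ W_h² (1 − n_h/N_h) s_h²/n_h, with W_h = N_h/N and N = 2750:
  stratum North: (200/2750)²·(1 − 7/200)·392.50²/7 = 112.332
  stratum South: (975/2750)²·(1 − 139/975)·89.30²/139 = 6.18349
  stratum East: (125/2750)²·(1 − 20/125)·118.55²/20 = 1.21957
  stratum West: (1450/2750)²·(1 − 296/1450)·143.62²/296 = 15.4187
V̂(x̄_st) = 135.154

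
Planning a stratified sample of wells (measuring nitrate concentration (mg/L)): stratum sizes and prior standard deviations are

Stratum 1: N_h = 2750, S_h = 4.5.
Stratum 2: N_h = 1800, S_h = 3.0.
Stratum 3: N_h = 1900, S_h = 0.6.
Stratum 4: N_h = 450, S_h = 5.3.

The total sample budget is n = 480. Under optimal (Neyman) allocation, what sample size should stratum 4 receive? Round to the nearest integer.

Neyman allocation: n_h = n · N_h S_h / Σ N_i S_i, with n = 480.
  stratum 1: N_h·S_h = 2750·4.5 = 12375.00
  stratum 2: N_h·S_h = 1800·3.0 = 5400.00
  stratum 3: N_h·S_h = 1900·0.6 = 1140.00
  stratum 4: N_h·S_h = 450·5.3 = 2385.00
Σ N_h S_h = 21300.00
n for stratum 4 = 480·2385.00/21300.00 = 53.746 → 54

54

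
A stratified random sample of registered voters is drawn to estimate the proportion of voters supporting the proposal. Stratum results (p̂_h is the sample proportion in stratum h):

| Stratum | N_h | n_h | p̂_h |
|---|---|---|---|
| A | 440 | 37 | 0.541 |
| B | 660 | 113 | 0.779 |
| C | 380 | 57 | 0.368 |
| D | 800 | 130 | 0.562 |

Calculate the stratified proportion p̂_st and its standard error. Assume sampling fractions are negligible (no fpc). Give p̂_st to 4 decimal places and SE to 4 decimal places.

N = 2280; stratum weights W_h = N_h/N.
p̂_st = Σ W_h p̂_h = (440·0.541 + 660·0.779 + 380·0.368 + 800·0.562)/2280 = 0.58843
V̂(p̂_st) = Σ W_h² p̂_h(1−p̂_h)/(n_h−1):
  stratum A: (440/2280)²·0.541·0.459/36 = 0.000256888
  stratum B: (660/2280)²·0.779·0.221/112 = 0.000128804
  stratum C: (380/2280)²·0.368·0.632/56 = 0.000115365
  stratum D: (800/2280)²·0.562·0.438/129 = 0.000234926
V̂(p̂_st) = 0.000735983; SE = √V̂ = 0.027129

p̂_st ≈ 0.5884, SE ≈ 0.0271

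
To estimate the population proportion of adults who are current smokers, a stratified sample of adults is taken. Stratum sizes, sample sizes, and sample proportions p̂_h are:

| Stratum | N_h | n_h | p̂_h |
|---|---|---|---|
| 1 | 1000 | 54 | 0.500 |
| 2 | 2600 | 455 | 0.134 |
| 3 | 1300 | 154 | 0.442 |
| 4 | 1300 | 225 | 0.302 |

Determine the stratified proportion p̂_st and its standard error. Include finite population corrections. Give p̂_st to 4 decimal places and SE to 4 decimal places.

p̂_st ≈ 0.2928, SE ≈ 0.0158

N = 6200; stratum weights W_h = N_h/N.
p̂_st = Σ W_h p̂_h = (1000·0.500 + 2600·0.134 + 1300·0.442 + 1300·0.302)/6200 = 0.29284
V̂(p̂_st) = Σ W_h² (1 − n_h/N_h) p̂_h(1−p̂_h)/(n_h−1):
  stratum 1: (1000/6200)²·(1 − 54/1000)·0.500·0.500/53 = 0.000116084
  stratum 2: (2600/6200)²·(1 − 455/2600)·0.134·0.866/454 = 3.70838e-05
  stratum 3: (1300/6200)²·(1 − 154/1300)·0.442·0.558/153 = 6.24755e-05
  stratum 4: (1300/6200)²·(1 − 225/1300)·0.302·0.698/224 = 3.42123e-05
V̂(p̂_st) = 0.000249855; SE = √V̂ = 0.0158068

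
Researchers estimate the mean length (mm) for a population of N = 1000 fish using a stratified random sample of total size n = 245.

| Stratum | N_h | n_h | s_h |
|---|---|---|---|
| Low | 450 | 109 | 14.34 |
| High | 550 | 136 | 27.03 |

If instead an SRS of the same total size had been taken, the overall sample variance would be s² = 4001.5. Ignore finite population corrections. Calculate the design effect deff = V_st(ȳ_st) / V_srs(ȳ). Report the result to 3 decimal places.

deff ≈ 0.123

V̂(ȳ_st) = Σ W_h² s_h²/n_h, with W_h = N_h/N and N = 1000:
  stratum Low: (450/1000)²·14.34²/109 = 0.382029
  stratum High: (550/1000)²·27.03²/136 = 1.62509
V_st = 2.00712
V_srs = s²/n = 4001.5/245 = 16.3327
deff = V_st / V_srs = 2.00712/16.3327 = 0.1229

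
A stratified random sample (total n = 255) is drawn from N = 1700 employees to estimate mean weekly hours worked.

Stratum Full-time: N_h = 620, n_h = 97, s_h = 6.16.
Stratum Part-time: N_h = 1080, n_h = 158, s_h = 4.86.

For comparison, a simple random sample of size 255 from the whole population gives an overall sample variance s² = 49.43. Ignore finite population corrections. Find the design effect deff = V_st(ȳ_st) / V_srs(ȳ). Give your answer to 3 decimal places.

V̂(ȳ_st) = Σ W_h² s_h²/n_h, with W_h = N_h/N and N = 1700:
  stratum Full-time: (620/1700)²·6.16²/97 = 0.0520326
  stratum Part-time: (1080/1700)²·4.86²/158 = 0.0603344
V_st = 0.112367
V_srs = s²/n = 49.43/255 = 0.193843
deff = V_st / V_srs = 0.112367/0.193843 = 0.5797

deff ≈ 0.580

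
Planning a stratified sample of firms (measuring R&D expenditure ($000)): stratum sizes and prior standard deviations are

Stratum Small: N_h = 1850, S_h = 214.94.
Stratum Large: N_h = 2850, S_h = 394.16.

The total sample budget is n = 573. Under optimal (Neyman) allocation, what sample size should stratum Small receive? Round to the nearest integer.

150

Neyman allocation: n_h = n · N_h S_h / Σ N_i S_i, with n = 573.
  stratum Small: N_h·S_h = 1850·214.94 = 397639.00
  stratum Large: N_h·S_h = 2850·394.16 = 1123356.00
Σ N_h S_h = 1520995.00
n for stratum Small = 573·397639.00/1520995.00 = 149.801 → 150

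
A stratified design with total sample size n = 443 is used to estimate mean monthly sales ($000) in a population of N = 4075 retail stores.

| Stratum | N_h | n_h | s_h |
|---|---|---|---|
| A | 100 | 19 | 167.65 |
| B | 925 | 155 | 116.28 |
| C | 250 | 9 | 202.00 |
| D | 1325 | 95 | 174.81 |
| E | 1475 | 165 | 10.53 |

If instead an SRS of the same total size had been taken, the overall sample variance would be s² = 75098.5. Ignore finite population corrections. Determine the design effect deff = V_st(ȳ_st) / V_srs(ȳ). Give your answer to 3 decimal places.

deff ≈ 0.334

V̂(ȳ_st) = Σ W_h² s_h²/n_h, with W_h = N_h/N and N = 4075:
  stratum A: (100/4075)²·167.65²/19 = 0.890837
  stratum B: (925/4075)²·116.28²/155 = 4.49476
  stratum C: (250/4075)²·202.00²/9 = 17.0642
  stratum D: (1325/4075)²·174.81²/95 = 34.0083
  stratum E: (1475/4075)²·10.53²/165 = 0.0880444
V_st = 56.5461
V_srs = s²/n = 75098.5/443 = 169.523
deff = V_st / V_srs = 56.5461/169.523 = 0.3336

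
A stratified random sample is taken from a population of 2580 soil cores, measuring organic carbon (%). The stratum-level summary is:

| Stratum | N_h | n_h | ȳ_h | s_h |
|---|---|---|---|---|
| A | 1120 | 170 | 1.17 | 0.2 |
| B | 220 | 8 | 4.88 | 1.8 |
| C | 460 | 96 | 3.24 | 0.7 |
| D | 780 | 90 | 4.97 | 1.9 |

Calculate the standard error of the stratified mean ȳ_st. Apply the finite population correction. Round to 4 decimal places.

V̂(ȳ_st) = Σ W_h² (1 − n_h/N_h) s_h²/n_h, with W_h = N_h/N and N = 2580:
  stratum A: (1120/2580)²·(1 − 170/1120)·0.2²/170 = 3.76109e-05
  stratum B: (220/2580)²·(1 − 8/220)·1.8²/8 = 0.00283775
  stratum C: (460/2580)²·(1 − 96/460)·0.7²/96 = 0.000128394
  stratum D: (780/2580)²·(1 − 90/780)·1.9²/90 = 0.00324316
V̂(ȳ_st) = 0.00624692
SE(ȳ_st) = √0.00624692 = 0.0790375

SE(ȳ_st) ≈ 0.0790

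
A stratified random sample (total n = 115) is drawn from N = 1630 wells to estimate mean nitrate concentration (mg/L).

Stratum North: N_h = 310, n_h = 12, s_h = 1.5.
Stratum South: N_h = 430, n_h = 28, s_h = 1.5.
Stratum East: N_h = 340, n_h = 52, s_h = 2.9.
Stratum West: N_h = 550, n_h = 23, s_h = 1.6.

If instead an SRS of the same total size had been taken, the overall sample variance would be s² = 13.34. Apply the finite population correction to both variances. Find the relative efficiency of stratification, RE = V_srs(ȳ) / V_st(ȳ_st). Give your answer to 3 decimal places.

V̂(ȳ_st) = Σ W_h² (1 − n_h/N_h) s_h²/n_h, with W_h = N_h/N and N = 1630:
  stratum North: (310/1630)²·(1 − 12/310)·1.5²/12 = 0.00651935
  stratum South: (430/1630)²·(1 − 28/430)·1.5²/28 = 0.0052281
  stratum East: (340/1630)²·(1 − 52/340)·2.9²/52 = 0.00596058
  stratum West: (550/1630)²·(1 − 23/550)·1.6²/23 = 0.0121426
V_st = 0.0298506
V_srs = (1 − 115/1630)·13.34/115 = 0.107816
Relative efficiency = V_srs / V_st = 0.107816/0.0298506 = 3.6119

RE ≈ 3.612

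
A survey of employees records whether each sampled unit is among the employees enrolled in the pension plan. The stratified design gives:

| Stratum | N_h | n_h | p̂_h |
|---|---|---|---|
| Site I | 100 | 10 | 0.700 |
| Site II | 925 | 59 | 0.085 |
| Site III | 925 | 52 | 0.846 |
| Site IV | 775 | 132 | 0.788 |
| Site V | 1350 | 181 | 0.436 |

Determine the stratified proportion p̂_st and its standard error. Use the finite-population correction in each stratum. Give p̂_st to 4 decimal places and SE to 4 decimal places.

p̂_st ≈ 0.5228, SE ≈ 0.0192

N = 4075; stratum weights W_h = N_h/N.
p̂_st = Σ W_h p̂_h = (100·0.700 + 925·0.085 + 925·0.846 + 775·0.788 + 1350·0.436)/4075 = 0.52282
V̂(p̂_st) = Σ W_h² (1 − n_h/N_h) p̂_h(1−p̂_h)/(n_h−1):
  stratum Site I: (100/4075)²·(1 − 10/100)·0.700·0.300/9 = 1.26463e-05
  stratum Site II: (925/4075)²·(1 − 59/925)·0.085·0.915/58 = 6.46869e-05
  stratum Site III: (925/4075)²·(1 − 52/925)·0.846·0.154/51 = 0.000124229
  stratum Site IV: (775/4075)²·(1 − 132/775)·0.788·0.212/131 = 3.82691e-05
  stratum Site V: (1350/4075)²·(1 − 181/1350)·0.436·0.564/180 = 0.000129833
V̂(p̂_st) = 0.000369664; SE = √V̂ = 0.0192267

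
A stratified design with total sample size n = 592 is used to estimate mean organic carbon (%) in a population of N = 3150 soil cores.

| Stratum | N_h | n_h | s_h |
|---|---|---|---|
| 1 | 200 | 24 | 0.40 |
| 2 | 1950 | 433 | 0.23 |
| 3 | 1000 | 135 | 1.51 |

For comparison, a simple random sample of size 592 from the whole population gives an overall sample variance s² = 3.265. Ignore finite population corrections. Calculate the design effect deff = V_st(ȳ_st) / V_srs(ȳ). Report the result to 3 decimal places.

V̂(ȳ_st) = Σ W_h² s_h²/n_h, with W_h = N_h/N and N = 3150:
  stratum 1: (200/3150)²·0.40²/24 = 2.68749e-05
  stratum 2: (1950/3150)²·0.23²/433 = 4.68183e-05
  stratum 3: (1000/3150)²·1.51²/135 = 0.00170215
V_st = 0.00177585
V_srs = s²/n = 3.265/592 = 0.0055152
deff = V_st / V_srs = 0.00177585/0.0055152 = 0.3220

deff ≈ 0.322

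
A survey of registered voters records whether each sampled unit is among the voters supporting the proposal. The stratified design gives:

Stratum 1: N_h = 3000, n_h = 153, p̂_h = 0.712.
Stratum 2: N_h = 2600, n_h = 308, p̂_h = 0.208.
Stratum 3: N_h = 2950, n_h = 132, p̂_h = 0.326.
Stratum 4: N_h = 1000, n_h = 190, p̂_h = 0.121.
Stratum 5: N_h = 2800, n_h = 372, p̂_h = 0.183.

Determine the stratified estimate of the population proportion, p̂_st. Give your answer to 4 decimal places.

p̂_st ≈ 0.3459

N = 12350; stratum weights W_h = N_h/N.
p̂_st = Σ W_h p̂_h = (3000·0.712 + 2600·0.208 + 2950·0.326 + 1000·0.121 + 2800·0.183)/12350 = 0.34590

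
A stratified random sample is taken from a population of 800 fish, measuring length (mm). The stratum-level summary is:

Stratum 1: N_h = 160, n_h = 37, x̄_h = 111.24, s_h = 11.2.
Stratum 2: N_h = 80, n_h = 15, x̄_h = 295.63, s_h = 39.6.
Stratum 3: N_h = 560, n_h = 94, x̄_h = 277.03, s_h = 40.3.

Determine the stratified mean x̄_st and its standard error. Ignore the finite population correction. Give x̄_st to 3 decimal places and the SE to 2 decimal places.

x̄_st = Σ W_h x̄_h = (160·111.24 + 80·295.63 + 560·277.03)/800 = 245.73200
V̂(x̄_st) = Σ W_h² s_h²/n_h, with W_h = N_h/N and N = 800:
  stratum 1: (160/800)²·11.2²/37 = 0.135611
  stratum 2: (80/800)²·39.6²/15 = 1.04544
  stratum 3: (560/800)²·40.3²/94 = 8.466
V̂(x̄_st) = 9.64705
SE(x̄_st) = √9.64705 = 3.10597

x̄_st ≈ 245.732, SE ≈ 3.11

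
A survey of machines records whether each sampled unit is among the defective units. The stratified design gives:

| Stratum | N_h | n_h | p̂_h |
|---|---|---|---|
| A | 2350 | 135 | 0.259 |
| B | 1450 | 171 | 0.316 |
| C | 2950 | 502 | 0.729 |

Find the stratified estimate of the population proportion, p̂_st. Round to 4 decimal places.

N = 6750; stratum weights W_h = N_h/N.
p̂_st = Σ W_h p̂_h = (2350·0.259 + 1450·0.316 + 2950·0.729)/6750 = 0.47665

p̂_st ≈ 0.4767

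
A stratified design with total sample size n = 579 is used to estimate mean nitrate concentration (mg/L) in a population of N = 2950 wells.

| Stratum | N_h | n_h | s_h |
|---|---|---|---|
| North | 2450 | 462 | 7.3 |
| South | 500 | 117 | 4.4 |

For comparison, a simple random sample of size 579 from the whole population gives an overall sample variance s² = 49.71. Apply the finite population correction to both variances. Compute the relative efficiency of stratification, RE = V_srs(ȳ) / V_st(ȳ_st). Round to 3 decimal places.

RE ≈ 1.012

V̂(ȳ_st) = Σ W_h² (1 − n_h/N_h) s_h²/n_h, with W_h = N_h/N and N = 2950:
  stratum North: (2450/2950)²·(1 − 462/2450)·7.3²/462 = 0.0645568
  stratum South: (500/2950)²·(1 − 117/500)·4.4²/117 = 0.0036412
V_st = 0.068198
V_srs = (1 − 579/2950)·49.71/579 = 0.0690041
Relative efficiency = V_srs / V_st = 0.0690041/0.068198 = 1.0118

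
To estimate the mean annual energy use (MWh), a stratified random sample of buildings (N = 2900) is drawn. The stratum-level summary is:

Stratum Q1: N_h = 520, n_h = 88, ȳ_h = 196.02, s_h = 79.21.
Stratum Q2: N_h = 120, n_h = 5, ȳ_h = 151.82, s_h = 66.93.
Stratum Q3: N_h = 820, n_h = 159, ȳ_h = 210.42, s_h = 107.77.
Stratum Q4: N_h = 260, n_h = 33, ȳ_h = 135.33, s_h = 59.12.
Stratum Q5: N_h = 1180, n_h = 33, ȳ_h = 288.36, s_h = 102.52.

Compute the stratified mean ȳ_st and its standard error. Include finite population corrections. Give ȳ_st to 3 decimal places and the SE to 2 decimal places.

ȳ_st = Σ W_h ȳ_h = (520·196.02 + 120·151.82 + 820·210.42 + 260·135.33 + 1180·288.36)/2900 = 230.39441
V̂(ȳ_st) = Σ W_h² (1 − n_h/N_h) s_h²/n_h, with W_h = N_h/N and N = 2900:
  stratum Q1: (520/2900)²·(1 − 88/520)·79.21²/88 = 1.90445
  stratum Q2: (120/2900)²·(1 − 5/120)·66.93²/5 = 1.47013
  stratum Q3: (820/2900)²·(1 − 159/820)·107.77²/159 = 4.7078
  stratum Q4: (260/2900)²·(1 − 33/260)·59.12²/33 = 0.74329
  stratum Q5: (1180/2900)²·(1 − 33/1180)·102.52²/33 = 51.2569
V̂(ȳ_st) = 60.0826
SE(ȳ_st) = √60.0826 = 7.7513

ȳ_st ≈ 230.394, SE ≈ 7.75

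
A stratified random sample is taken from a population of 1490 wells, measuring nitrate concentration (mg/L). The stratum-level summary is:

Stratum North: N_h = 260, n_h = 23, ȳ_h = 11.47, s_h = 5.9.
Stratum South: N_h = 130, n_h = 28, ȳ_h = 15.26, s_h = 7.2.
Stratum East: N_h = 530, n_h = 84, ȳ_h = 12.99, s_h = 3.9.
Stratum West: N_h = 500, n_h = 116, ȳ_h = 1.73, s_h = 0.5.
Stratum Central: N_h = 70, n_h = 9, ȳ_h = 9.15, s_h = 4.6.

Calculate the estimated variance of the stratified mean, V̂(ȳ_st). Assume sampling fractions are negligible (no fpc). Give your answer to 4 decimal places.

V̂(ȳ_st) = Σ W_h² s_h²/n_h, with W_h = N_h/N and N = 1490:
  stratum North: (260/1490)²·5.9²/23 = 0.046084
  stratum South: (130/1490)²·7.2²/28 = 0.0140936
  stratum East: (530/1490)²·3.9²/84 = 0.0229102
  stratum West: (500/1490)²·0.5²/116 = 0.000242689
  stratum Central: (70/1490)²·4.6²/9 = 0.00518916
V̂(ȳ_st) = 0.0885197

V̂(ȳ_st) ≈ 0.0885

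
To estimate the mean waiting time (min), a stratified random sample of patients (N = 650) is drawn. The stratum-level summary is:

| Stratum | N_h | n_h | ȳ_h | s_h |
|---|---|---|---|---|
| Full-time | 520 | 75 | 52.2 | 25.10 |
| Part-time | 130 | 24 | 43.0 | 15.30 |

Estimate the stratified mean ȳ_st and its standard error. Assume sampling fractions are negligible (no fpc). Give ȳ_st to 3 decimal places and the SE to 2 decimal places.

ȳ_st ≈ 50.360, SE ≈ 2.40

ȳ_st = Σ W_h ȳ_h = (520·52.2 + 130·43.0)/650 = 50.36000
V̂(ȳ_st) = Σ W_h² s_h²/n_h, with W_h = N_h/N and N = 650:
  stratum Full-time: (520/650)²·25.10²/75 = 5.37609
  stratum Part-time: (130/650)²·15.30²/24 = 0.39015
V̂(ȳ_st) = 5.76624
SE(ȳ_st) = √5.76624 = 2.4013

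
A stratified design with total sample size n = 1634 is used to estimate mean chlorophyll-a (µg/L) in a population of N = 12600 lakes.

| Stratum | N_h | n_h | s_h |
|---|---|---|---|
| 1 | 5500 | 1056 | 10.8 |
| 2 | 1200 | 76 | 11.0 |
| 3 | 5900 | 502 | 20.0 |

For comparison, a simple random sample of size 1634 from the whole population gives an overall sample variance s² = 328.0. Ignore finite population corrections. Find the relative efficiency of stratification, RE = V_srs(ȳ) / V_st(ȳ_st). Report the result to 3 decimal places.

V̂(ȳ_st) = Σ W_h² s_h²/n_h, with W_h = N_h/N and N = 12600:
  stratum 1: (5500/12600)²·10.8²/1056 = 0.0210459
  stratum 2: (1200/12600)²·11.0²/76 = 0.0144409
  stratum 3: (5900/12600)²·20.0²/502 = 0.174711
V_st = 0.210197
V_srs = s²/n = 328.0/1634 = 0.200734
Relative efficiency = V_srs / V_st = 0.200734/0.210197 = 0.9550

RE ≈ 0.955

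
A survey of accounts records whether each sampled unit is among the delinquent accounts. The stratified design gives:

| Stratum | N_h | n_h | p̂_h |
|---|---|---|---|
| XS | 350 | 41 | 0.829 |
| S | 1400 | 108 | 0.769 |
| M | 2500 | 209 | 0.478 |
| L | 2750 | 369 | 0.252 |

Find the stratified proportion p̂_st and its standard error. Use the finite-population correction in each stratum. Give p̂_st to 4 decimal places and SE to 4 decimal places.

N = 7000; stratum weights W_h = N_h/N.
p̂_st = Σ W_h p̂_h = (350·0.829 + 1400·0.769 + 2500·0.478 + 2750·0.252)/7000 = 0.46496
V̂(p̂_st) = Σ W_h² (1 − n_h/N_h) p̂_h(1−p̂_h)/(n_h−1):
  stratum XS: (350/7000)²·(1 − 41/350)·0.829·0.171/40 = 7.82206e-06
  stratum S: (1400/7000)²·(1 − 108/1400)·0.769·0.231/107 = 6.12843e-05
  stratum M: (2500/7000)²·(1 − 209/2500)·0.478·0.522/208 = 0.000140218
  stratum L: (2750/7000)²·(1 − 369/2750)·0.252·0.748/368 = 6.84464e-05
V̂(p̂_st) = 0.000277771; SE = √V̂ = 0.0166665

p̂_st ≈ 0.4650, SE ≈ 0.0167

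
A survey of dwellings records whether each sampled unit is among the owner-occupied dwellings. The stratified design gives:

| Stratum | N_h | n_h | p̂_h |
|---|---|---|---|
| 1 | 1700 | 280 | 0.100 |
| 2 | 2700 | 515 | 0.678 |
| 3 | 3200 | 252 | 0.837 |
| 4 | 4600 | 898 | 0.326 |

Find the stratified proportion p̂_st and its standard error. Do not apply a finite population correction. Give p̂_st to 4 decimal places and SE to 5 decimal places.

N = 12200; stratum weights W_h = N_h/N.
p̂_st = Σ W_h p̂_h = (1700·0.100 + 2700·0.678 + 3200·0.837 + 4600·0.326)/12200 = 0.50644
V̂(p̂_st) = Σ W_h² p̂_h(1−p̂_h)/(n_h−1):
  stratum 1: (1700/12200)²·0.100·0.900/279 = 6.26349e-06
  stratum 2: (2700/12200)²·0.678·0.322/514 = 2.08032e-05
  stratum 3: (3200/12200)²·0.837·0.163/251 = 3.73955e-05
  stratum 4: (4600/12200)²·0.326·0.674/897 = 3.48242e-05
V̂(p̂_st) = 9.92864e-05; SE = √V̂ = 0.00996426

p̂_st ≈ 0.5064, SE ≈ 0.00996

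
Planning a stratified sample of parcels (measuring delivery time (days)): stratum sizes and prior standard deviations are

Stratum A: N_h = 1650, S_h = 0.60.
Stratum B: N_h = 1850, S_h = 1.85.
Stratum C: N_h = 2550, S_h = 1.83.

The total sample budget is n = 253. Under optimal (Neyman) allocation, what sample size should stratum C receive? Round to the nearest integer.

130

Neyman allocation: n_h = n · N_h S_h / Σ N_i S_i, with n = 253.
  stratum A: N_h·S_h = 1650·0.60 = 990.00
  stratum B: N_h·S_h = 1850·1.85 = 3422.50
  stratum C: N_h·S_h = 2550·1.83 = 4666.50
Σ N_h S_h = 9079.00
n for stratum C = 253·4666.50/9079.00 = 130.039 → 130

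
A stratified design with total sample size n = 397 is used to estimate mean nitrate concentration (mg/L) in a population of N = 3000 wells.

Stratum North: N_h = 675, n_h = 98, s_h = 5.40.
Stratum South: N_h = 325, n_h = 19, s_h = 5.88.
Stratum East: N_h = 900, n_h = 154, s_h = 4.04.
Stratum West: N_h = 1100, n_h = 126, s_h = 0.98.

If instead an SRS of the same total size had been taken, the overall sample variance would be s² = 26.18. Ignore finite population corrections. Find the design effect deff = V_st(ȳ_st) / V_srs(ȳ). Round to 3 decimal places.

V̂(ȳ_st) = Σ W_h² s_h²/n_h, with W_h = N_h/N and N = 3000:
  stratum North: (675/3000)²·5.40²/98 = 0.0150635
  stratum South: (325/3000)²·5.88²/19 = 0.0213563
  stratum East: (900/3000)²·4.04²/154 = 0.0095386
  stratum West: (1100/3000)²·0.98²/126 = 0.00102477
V_st = 0.0469831
V_srs = s²/n = 26.18/397 = 0.0659446
deff = V_st / V_srs = 0.0469831/0.0659446 = 0.7125

deff ≈ 0.712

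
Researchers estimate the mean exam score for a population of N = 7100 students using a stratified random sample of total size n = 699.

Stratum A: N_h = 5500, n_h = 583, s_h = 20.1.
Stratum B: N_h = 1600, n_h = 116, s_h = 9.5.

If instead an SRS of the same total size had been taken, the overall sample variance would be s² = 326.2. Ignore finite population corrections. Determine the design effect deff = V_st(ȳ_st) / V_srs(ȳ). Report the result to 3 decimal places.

deff ≈ 0.976

V̂(ȳ_st) = Σ W_h² s_h²/n_h, with W_h = N_h/N and N = 7100:
  stratum A: (5500/7100)²·20.1²/583 = 0.415846
  stratum B: (1600/7100)²·9.5²/116 = 0.0395105
V_st = 0.455356
V_srs = s²/n = 326.2/699 = 0.466667
deff = V_st / V_srs = 0.455356/0.466667 = 0.9758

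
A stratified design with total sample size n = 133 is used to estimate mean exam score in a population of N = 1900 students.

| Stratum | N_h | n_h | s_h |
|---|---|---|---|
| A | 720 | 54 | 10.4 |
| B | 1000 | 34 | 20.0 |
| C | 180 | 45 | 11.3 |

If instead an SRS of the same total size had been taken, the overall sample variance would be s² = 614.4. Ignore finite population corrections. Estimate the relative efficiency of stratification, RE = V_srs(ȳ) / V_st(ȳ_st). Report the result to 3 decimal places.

RE ≈ 1.293

V̂(ȳ_st) = Σ W_h² s_h²/n_h, with W_h = N_h/N and N = 1900:
  stratum A: (720/1900)²·10.4²/54 = 0.287628
  stratum B: (1000/1900)²·20.0²/34 = 3.25892
  stratum C: (180/1900)²·11.3²/45 = 0.0254673
V_st = 3.57202
V_srs = s²/n = 614.4/133 = 4.61955
Relative efficiency = V_srs / V_st = 4.61955/3.57202 = 1.2933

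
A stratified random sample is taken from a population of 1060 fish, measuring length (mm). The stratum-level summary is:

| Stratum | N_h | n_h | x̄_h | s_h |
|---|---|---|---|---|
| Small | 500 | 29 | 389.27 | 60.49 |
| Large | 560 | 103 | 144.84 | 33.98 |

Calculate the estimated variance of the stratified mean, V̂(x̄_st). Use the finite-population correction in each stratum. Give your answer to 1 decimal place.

V̂(x̄_st) ≈ 29.0

V̂(x̄_st) = Σ W_h² (1 − n_h/N_h) s_h²/n_h, with W_h = N_h/N and N = 1060:
  stratum Small: (500/1060)²·(1 − 29/500)·60.49²/29 = 26.4453
  stratum Large: (560/1060)²·(1 − 103/560)·33.98²/103 = 2.5533
V̂(x̄_st) = 28.9986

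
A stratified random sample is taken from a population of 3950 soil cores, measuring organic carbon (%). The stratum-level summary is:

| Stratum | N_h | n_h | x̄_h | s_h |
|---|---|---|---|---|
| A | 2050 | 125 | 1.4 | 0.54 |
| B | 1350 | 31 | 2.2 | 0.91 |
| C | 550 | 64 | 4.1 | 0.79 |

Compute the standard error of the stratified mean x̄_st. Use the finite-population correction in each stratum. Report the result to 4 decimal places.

V̂(x̄_st) = Σ W_h² (1 − n_h/N_h) s_h²/n_h, with W_h = N_h/N and N = 3950:
  stratum A: (2050/3950)²·(1 − 125/2050)·0.54²/125 = 0.000590022
  stratum B: (1350/3950)²·(1 − 31/1350)·0.91²/31 = 0.00304864
  stratum C: (550/3950)²·(1 − 64/550)·0.79²/64 = 0.000167063
V̂(x̄_st) = 0.00380572
SE(x̄_st) = √0.00380572 = 0.0616905

SE(x̄_st) ≈ 0.0617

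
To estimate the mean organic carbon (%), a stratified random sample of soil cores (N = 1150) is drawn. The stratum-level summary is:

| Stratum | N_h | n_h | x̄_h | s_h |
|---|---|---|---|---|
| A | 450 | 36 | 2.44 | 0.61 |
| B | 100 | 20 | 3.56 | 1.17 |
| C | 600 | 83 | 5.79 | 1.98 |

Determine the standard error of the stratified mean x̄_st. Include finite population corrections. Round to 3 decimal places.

V̂(x̄_st) = Σ W_h² (1 − n_h/N_h) s_h²/n_h, with W_h = N_h/N and N = 1150:
  stratum A: (450/1150)²·(1 − 36/450)·0.61²/36 = 0.00145604
  stratum B: (100/1150)²·(1 − 20/100)·1.17²/20 = 0.000414034
  stratum C: (600/1150)²·(1 − 83/600)·1.98²/83 = 0.0110789
V̂(x̄_st) = 0.012949
SE(x̄_st) = √0.012949 = 0.113794

SE(x̄_st) ≈ 0.114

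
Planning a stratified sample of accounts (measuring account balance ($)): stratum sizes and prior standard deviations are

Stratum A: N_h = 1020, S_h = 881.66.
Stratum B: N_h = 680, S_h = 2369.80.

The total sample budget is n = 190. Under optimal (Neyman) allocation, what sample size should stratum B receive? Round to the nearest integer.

Neyman allocation: n_h = n · N_h S_h / Σ N_i S_i, with n = 190.
  stratum A: N_h·S_h = 1020·881.66 = 899293.20
  stratum B: N_h·S_h = 680·2369.80 = 1611464.00
Σ N_h S_h = 2510757.20
n for stratum B = 190·1611464.00/2510757.20 = 121.947 → 122

122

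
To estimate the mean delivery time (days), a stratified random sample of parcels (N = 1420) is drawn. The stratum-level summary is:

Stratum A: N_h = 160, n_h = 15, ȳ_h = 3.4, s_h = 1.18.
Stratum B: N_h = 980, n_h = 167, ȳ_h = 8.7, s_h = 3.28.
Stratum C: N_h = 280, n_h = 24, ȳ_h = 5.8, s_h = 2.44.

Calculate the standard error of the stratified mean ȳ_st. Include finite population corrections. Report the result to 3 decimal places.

SE(ȳ_st) ≈ 0.188

V̂(ȳ_st) = Σ W_h² (1 − n_h/N_h) s_h²/n_h, with W_h = N_h/N and N = 1420:
  stratum A: (160/1420)²·(1 − 15/160)·1.18²/15 = 0.00106803
  stratum B: (980/1420)²·(1 − 167/980)·3.28²/167 = 0.0254549
  stratum C: (280/1420)²·(1 − 24/280)·2.44²/24 = 0.0088184
V̂(ȳ_st) = 0.0353413
SE(ȳ_st) = √0.0353413 = 0.187993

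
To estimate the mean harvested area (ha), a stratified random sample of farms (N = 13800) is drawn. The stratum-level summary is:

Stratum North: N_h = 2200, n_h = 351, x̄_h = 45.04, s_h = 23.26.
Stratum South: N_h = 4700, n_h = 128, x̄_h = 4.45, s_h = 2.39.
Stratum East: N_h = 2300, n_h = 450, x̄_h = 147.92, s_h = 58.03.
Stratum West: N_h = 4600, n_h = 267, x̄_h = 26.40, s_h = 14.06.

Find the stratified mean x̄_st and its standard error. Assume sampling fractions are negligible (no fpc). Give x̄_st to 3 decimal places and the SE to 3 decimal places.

x̄_st = Σ W_h x̄_h = (2200·45.04 + 4700·4.45 + 2300·147.92 + 4600·26.40)/13800 = 42.14920
V̂(x̄_st) = Σ W_h² s_h²/n_h, with W_h = N_h/N and N = 13800:
  stratum North: (2200/13800)²·23.26²/351 = 0.0391741
  stratum South: (4700/13800)²·2.39²/128 = 0.00517635
  stratum East: (2300/13800)²·58.03²/450 = 0.207869
  stratum West: (4600/13800)²·14.06²/267 = 0.0822653
V̂(x̄_st) = 0.334485
SE(x̄_st) = √0.334485 = 0.578347

x̄_st ≈ 42.149, SE ≈ 0.578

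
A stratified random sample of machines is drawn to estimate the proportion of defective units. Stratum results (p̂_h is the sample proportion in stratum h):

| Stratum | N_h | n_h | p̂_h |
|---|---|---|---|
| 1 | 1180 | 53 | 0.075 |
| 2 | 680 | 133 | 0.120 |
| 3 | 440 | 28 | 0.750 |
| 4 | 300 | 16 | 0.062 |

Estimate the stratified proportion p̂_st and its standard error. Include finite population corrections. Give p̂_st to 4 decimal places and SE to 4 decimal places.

N = 2600; stratum weights W_h = N_h/N.
p̂_st = Σ W_h p̂_h = (1180·0.075 + 680·0.120 + 440·0.750 + 300·0.062)/2600 = 0.19950
V̂(p̂_st) = Σ W_h² (1 − n_h/N_h) p̂_h(1−p̂_h)/(n_h−1):
  stratum 1: (1180/2600)²·(1 − 53/1180)·0.075·0.925/52 = 0.000262457
  stratum 2: (680/2600)²·(1 − 133/680)·0.120·0.880/132 = 4.40189e-05
  stratum 3: (440/2600)²·(1 − 28/440)·0.750·0.250/27 = 0.000186226
  stratum 4: (300/2600)²·(1 − 16/300)·0.062·0.938/15 = 4.88648e-05
V̂(p̂_st) = 0.000541567; SE = √V̂ = 0.0232716

p̂_st ≈ 0.1995, SE ≈ 0.0233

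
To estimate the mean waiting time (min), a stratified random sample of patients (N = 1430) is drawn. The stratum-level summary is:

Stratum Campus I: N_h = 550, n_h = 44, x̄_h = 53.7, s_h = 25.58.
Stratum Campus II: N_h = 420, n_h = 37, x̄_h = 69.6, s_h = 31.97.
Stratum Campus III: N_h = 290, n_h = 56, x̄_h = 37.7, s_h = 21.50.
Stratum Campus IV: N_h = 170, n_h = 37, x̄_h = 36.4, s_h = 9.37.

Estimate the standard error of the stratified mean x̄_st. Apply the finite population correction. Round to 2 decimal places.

SE(x̄_st) ≈ 2.12

V̂(x̄_st) = Σ W_h² (1 − n_h/N_h) s_h²/n_h, with W_h = N_h/N and N = 1430:
  stratum Campus I: (550/1430)²·(1 − 44/550)·25.58²/44 = 2.0239
  stratum Campus II: (420/1430)²·(1 − 37/420)·31.97²/37 = 2.173
  stratum Campus III: (290/1430)²·(1 − 56/290)·21.50²/56 = 0.273924
  stratum Campus IV: (170/1430)²·(1 − 37/170)·9.37²/37 = 0.0262365
V̂(x̄_st) = 4.49706
SE(x̄_st) = √4.49706 = 2.12063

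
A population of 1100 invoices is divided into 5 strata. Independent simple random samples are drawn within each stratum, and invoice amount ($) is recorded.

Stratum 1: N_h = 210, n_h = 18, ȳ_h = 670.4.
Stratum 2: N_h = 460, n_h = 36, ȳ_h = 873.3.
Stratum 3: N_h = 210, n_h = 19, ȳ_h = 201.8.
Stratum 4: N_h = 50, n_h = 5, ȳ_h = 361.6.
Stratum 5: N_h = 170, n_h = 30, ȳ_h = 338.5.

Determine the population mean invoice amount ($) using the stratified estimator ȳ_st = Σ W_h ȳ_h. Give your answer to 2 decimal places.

N = Σ N_h = 1100. Stratum weights W_h = N_h/N.
ȳ_st = (210·670.4 + 460·873.3 + 210·201.8 + 50·361.6 + 170·338.5) / 1100 = 600.4591

ȳ_st ≈ 600.46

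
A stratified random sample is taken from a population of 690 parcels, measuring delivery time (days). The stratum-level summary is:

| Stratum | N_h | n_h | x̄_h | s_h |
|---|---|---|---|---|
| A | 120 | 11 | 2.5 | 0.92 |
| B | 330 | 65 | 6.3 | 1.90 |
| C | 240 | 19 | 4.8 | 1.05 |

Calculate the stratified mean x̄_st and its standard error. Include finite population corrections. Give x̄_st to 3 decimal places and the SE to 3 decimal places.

x̄_st = Σ W_h x̄_h = (120·2.5 + 330·6.3 + 240·4.8)/690 = 5.11739
V̂(x̄_st) = Σ W_h² (1 − n_h/N_h) s_h²/n_h, with W_h = N_h/N and N = 690:
  stratum A: (120/690)²·(1 − 11/120)·0.92²/11 = 0.00211394
  stratum B: (330/690)²·(1 − 65/330)·1.90²/65 = 0.0102013
  stratum C: (240/690)²·(1 − 19/240)·1.05²/19 = 0.00646443
V̂(x̄_st) = 0.0187797
SE(x̄_st) = √0.0187797 = 0.137039

x̄_st ≈ 5.117, SE ≈ 0.137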